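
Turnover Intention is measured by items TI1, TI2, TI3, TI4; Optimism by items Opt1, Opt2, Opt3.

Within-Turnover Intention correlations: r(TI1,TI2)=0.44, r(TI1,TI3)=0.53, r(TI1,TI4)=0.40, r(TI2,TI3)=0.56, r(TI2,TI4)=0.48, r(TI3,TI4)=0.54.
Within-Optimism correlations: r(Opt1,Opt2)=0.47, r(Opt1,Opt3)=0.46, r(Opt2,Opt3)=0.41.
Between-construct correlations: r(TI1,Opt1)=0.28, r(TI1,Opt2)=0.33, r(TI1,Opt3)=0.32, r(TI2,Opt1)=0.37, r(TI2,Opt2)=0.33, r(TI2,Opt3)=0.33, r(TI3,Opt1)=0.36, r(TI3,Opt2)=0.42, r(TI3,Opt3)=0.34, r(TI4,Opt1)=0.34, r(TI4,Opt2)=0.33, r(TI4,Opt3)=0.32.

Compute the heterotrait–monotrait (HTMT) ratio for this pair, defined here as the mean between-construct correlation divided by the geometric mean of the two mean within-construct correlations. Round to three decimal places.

0.724

Mean between = 4.07/12 = 0.3392.
Mean within-TI = 2.95/6 = 0.4917; mean within-Opt = 1.34/3 = 0.4467.
Geometric mean = √(0.4917 × 0.4467) = 0.4687.
HTMT = 0.3392 / 0.4687 = 0.724.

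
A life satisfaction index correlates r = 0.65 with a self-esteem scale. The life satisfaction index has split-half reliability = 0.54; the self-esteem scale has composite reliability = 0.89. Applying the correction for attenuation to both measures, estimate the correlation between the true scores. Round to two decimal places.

r_true = r_obs / √(r_xx · r_yy) = 0.65 / √(0.54 × 0.89) = 0.65 / √0.4806 = 0.65 / 0.6933 ≈ 0.94.

0.94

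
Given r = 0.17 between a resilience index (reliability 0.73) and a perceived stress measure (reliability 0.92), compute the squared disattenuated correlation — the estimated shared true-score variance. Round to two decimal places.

0.04

Disattenuated r = 0.17 / √(0.73 × 0.92) = 0.17 / 0.8195 = 0.2074.
Shared true-score variance = 0.2074² = 0.0430 ≈ 0.04.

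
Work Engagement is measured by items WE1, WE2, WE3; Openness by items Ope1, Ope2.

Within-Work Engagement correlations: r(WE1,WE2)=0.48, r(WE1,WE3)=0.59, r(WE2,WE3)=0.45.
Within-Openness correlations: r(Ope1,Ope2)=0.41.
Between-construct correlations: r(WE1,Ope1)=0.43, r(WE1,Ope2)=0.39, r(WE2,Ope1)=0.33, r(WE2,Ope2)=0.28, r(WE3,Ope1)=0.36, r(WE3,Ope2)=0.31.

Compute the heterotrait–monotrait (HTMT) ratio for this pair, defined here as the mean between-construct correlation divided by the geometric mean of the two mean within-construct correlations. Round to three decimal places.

0.768

Mean heterotrait r = 2.10/6 = 0.3500.
Mean within-WE = 1.52/3 = 0.5067; mean within-Ope = 0.41/1 = 0.4100.
Geometric mean = √(0.5067 × 0.4100) = 0.4558.
HTMT = 0.3500 / 0.4558 = 0.768.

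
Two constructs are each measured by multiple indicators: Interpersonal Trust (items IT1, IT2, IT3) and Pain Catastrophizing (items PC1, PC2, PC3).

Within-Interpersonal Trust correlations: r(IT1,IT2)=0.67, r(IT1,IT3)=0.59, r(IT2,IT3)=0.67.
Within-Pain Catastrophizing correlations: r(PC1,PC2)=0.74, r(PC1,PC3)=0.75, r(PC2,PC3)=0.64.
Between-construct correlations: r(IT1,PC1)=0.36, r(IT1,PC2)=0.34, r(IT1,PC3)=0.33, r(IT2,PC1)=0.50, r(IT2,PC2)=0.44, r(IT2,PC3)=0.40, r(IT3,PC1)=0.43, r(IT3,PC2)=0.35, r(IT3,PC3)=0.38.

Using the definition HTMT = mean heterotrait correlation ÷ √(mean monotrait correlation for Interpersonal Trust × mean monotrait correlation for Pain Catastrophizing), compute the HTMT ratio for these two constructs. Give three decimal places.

0.580

Between-construct mean = 3.53/9 = 0.3922.
Mean within-IT = 1.93/3 = 0.6433; mean within-PC = 2.13/3 = 0.7100.
Geometric mean = √(0.6433 × 0.7100) = 0.6758.
HTMT = 0.3922 / 0.6758 = 0.580.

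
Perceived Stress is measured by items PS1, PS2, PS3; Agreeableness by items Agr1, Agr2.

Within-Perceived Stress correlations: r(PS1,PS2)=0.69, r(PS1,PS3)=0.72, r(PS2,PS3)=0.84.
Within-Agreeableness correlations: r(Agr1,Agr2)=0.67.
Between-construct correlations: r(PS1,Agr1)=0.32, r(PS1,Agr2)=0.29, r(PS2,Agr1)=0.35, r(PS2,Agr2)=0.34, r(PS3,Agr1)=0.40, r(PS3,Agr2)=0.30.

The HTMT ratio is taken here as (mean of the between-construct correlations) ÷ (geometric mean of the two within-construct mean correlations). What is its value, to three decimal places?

Mean heterotrait r = 2.00/6 = 0.3333.
Mean within-PS = 2.25/3 = 0.7500; mean within-Agr = 0.67/1 = 0.6700.
Geometric mean = √(0.7500 × 0.6700) = 0.7089.
HTMT = 0.3333 / 0.7089 = 0.470.

0.470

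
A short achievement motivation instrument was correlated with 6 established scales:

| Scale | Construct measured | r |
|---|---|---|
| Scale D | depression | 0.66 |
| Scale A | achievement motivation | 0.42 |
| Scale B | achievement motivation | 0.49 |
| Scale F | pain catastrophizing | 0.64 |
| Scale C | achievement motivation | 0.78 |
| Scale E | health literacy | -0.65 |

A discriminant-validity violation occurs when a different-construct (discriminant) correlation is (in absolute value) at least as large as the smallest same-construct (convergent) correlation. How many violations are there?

3

Convergent (same construct = achievement motivation): Scale A, Scale B, Scale C.
Smallest convergent = 0.42. Discriminant |r|: 0.66, 0.64, 0.65; count ≥ 0.42 → 3.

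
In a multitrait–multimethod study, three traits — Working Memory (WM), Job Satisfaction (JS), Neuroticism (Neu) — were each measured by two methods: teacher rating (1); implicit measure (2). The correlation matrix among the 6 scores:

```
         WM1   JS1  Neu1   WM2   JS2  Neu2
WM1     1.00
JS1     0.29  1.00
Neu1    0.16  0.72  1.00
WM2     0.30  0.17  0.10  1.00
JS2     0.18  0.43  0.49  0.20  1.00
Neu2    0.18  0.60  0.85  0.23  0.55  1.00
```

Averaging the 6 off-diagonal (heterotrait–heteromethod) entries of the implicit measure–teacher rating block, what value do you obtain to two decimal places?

0.29

HTHM values (method 2 × method 1): 0.17, 0.10, 0.18, 0.49, 0.18, 0.60; mean = 1.72/6 = 0.29.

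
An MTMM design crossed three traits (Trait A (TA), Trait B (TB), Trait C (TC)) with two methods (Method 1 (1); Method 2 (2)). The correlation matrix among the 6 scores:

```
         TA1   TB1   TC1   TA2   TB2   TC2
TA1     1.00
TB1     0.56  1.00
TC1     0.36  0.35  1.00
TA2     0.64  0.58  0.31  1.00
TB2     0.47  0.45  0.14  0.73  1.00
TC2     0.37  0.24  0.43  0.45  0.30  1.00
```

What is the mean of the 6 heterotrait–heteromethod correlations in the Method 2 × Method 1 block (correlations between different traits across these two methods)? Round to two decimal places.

0.35

HTHM values (method 2 × method 1): 0.58, 0.31, 0.47, 0.14, 0.37, 0.24; mean = 2.11/6 = 0.35.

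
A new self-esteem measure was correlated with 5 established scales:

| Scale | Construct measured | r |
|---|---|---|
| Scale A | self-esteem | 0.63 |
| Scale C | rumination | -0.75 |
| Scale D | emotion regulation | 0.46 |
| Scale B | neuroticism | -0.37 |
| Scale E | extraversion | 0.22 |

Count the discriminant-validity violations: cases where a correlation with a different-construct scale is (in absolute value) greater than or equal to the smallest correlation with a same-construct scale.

1

Convergent (same construct = self-esteem): Scale A.
Smallest convergent = 0.63. Discriminant |r|: 0.75, 0.46, 0.37, 0.22; count ≥ 0.63 → 1.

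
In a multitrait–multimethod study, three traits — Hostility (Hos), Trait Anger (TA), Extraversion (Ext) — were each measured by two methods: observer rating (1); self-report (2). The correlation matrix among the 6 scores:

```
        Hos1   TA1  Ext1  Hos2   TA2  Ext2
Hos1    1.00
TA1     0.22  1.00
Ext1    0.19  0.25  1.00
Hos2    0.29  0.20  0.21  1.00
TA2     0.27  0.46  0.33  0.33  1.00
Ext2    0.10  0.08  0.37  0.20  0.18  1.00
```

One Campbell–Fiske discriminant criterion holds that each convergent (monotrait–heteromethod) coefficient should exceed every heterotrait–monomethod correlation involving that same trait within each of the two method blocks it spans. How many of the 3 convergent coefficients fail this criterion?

Convergent coefficients and their comparison sets:
Hos (methods 1·2): 0.29 vs {0.22, 0.33, 0.19, 0.20} → fail.
TA (methods 1·2): 0.46 vs {0.22, 0.33, 0.25, 0.18} → pass.
Ext (methods 1·2): 0.37 vs {0.19, 0.20, 0.25, 0.18} → pass.
1 of 3 fail.

1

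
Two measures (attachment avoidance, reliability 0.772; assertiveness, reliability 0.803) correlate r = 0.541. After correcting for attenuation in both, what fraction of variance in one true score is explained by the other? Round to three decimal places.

Disattenuated r = 0.541 / √(0.772 × 0.803) = 0.541 / 0.7873 = 0.6872.
Shared true-score variance = 0.6872² = 0.4722 ≈ 0.472.

0.472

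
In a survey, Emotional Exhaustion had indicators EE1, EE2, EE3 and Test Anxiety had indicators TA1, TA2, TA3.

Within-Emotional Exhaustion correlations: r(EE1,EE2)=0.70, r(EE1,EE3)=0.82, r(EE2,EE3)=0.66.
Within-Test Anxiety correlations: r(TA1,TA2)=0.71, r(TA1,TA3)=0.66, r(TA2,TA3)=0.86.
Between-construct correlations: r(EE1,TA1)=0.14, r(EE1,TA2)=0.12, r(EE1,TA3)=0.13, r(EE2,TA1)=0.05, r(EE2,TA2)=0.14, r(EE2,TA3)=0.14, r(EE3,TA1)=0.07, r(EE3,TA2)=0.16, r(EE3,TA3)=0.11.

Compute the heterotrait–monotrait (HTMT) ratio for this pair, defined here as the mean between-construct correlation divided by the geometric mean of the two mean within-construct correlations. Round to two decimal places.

Mean between = 1.06/9 = 0.1178.
Mean within-EE = 2.18/3 = 0.7267; mean within-TA = 2.23/3 = 0.7433.
Geometric mean = √(0.7267 × 0.7433) = 0.7350.
HTMT = 0.1178 / 0.7350 = 0.16.

0.16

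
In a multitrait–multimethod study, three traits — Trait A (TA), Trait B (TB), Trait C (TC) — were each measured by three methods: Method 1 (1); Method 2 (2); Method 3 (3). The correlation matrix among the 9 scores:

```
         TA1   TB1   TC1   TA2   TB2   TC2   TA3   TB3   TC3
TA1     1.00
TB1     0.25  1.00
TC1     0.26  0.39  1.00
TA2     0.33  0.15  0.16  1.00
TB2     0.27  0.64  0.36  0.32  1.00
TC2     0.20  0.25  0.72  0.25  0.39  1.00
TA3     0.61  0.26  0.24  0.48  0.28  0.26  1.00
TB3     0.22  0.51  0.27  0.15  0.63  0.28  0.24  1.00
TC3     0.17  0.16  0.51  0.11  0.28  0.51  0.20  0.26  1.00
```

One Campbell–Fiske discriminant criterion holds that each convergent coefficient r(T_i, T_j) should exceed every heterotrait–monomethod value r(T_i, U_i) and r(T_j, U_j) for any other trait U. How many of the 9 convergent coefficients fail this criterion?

0

Each convergent coefficient versus the relevant comparison correlations:
TA (methods 1·2): 0.33 vs {0.25, 0.32, 0.26, 0.25} → pass.
TA (methods 1·3): 0.61 vs {0.25, 0.24, 0.26, 0.20} → pass.
TA (methods 2·3): 0.48 vs {0.32, 0.24, 0.25, 0.20} → pass.
TB (methods 1·2): 0.64 vs {0.25, 0.32, 0.39, 0.39} → pass.
TB (methods 1·3): 0.51 vs {0.25, 0.24, 0.39, 0.26} → pass.
TB (methods 2·3): 0.63 vs {0.32, 0.24, 0.39, 0.26} → pass.
TC (methods 1·2): 0.72 vs {0.26, 0.25, 0.39, 0.39} → pass.
TC (methods 1·3): 0.51 vs {0.26, 0.20, 0.39, 0.26} → pass.
TC (methods 2·3): 0.51 vs {0.25, 0.20, 0.39, 0.26} → pass.
0 of 9 fail.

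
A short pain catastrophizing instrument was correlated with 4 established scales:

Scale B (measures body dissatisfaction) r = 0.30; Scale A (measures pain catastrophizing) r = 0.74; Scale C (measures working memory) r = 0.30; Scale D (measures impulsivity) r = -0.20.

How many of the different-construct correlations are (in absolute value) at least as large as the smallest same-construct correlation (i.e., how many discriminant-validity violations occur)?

0

Convergent (same construct = pain catastrophizing): Scale A.
Smallest convergent = 0.74. Discriminant |r|: 0.30, 0.30, 0.20; count ≥ 0.74 → 0.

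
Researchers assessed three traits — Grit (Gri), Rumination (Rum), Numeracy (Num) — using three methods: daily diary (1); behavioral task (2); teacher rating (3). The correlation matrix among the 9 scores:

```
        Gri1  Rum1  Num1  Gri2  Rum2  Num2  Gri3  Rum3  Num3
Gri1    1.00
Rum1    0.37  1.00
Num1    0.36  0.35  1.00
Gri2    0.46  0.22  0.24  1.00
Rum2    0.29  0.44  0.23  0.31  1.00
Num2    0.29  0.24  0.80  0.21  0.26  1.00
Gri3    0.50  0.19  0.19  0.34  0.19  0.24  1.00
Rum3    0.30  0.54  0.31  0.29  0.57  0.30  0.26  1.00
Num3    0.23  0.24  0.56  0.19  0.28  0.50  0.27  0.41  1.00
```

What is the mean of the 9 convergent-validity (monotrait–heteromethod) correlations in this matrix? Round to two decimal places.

Convergent values: 0.46, 0.50, 0.34, 0.44, 0.54, 0.57, 0.80, 0.56, 0.50; mean = 4.71/9 = 0.52.

0.52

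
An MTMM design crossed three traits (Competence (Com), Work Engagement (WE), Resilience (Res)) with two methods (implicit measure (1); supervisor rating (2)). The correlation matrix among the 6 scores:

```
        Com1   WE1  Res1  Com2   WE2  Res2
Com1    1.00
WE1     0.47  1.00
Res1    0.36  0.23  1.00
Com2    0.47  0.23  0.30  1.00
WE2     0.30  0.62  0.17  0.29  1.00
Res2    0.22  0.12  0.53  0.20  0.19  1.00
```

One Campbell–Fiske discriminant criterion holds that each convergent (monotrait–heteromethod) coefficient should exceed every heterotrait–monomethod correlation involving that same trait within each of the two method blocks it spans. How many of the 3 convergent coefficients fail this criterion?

1

Checking each validity diagonal entry against its comparison values:
Com (methods 1·2): 0.47 vs {0.47, 0.29, 0.36, 0.20} → fail.
WE (methods 1·2): 0.62 vs {0.47, 0.29, 0.23, 0.19} → pass.
Res (methods 1·2): 0.53 vs {0.36, 0.20, 0.23, 0.19} → pass.
1 of 3 fail.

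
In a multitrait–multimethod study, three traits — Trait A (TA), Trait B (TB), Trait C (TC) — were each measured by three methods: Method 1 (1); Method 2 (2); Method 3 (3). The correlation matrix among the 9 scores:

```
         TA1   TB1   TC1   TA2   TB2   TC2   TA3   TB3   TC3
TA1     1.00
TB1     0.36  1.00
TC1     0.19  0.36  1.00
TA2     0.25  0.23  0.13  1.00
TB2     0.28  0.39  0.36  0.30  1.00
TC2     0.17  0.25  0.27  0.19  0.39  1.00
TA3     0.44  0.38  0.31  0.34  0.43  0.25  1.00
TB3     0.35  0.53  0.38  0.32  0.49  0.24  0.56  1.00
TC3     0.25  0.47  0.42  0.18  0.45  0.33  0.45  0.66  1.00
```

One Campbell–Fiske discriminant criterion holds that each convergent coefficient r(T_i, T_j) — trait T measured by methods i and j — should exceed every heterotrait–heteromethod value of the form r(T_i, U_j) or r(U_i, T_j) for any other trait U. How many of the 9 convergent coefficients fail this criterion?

Convergent coefficients and their comparison sets:
TA (methods 1·2): 0.25 vs {0.28, 0.23, 0.17, 0.13} → fail.
TA (methods 1·3): 0.44 vs {0.35, 0.38, 0.25, 0.31} → pass.
TA (methods 2·3): 0.34 vs {0.32, 0.43, 0.18, 0.25} → fail.
TB (methods 1·2): 0.39 vs {0.23, 0.28, 0.25, 0.36} → pass.
TB (methods 1·3): 0.53 vs {0.38, 0.35, 0.47, 0.38} → pass.
TB (methods 2·3): 0.49 vs {0.43, 0.32, 0.45, 0.24} → pass.
TC (methods 1·2): 0.27 vs {0.13, 0.17, 0.36, 0.25} → fail.
TC (methods 1·3): 0.42 vs {0.31, 0.25, 0.38, 0.47} → fail.
TC (methods 2·3): 0.33 vs {0.25, 0.18, 0.24, 0.45} → fail.
5 of 9 fail.

5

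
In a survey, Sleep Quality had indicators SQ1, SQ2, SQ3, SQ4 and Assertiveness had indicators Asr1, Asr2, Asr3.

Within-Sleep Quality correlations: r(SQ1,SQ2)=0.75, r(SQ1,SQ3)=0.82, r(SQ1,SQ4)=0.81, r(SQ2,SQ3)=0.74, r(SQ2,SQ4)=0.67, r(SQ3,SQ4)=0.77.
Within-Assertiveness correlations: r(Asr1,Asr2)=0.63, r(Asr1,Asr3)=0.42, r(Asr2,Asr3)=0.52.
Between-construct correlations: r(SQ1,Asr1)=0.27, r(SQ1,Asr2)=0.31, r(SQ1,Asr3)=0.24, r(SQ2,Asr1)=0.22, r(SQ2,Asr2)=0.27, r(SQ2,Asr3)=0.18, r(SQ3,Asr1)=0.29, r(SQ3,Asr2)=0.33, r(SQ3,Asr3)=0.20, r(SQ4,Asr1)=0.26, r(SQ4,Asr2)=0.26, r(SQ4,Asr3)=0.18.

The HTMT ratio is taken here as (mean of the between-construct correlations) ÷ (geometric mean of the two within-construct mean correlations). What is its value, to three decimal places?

0.398

Between-construct mean = 3.01/12 = 0.2508.
Mean within-SQ = 4.56/6 = 0.7600; mean within-Asr = 1.57/3 = 0.5233.
Geometric mean = √(0.7600 × 0.5233) = 0.6306.
HTMT = 0.2508 / 0.6306 = 0.398.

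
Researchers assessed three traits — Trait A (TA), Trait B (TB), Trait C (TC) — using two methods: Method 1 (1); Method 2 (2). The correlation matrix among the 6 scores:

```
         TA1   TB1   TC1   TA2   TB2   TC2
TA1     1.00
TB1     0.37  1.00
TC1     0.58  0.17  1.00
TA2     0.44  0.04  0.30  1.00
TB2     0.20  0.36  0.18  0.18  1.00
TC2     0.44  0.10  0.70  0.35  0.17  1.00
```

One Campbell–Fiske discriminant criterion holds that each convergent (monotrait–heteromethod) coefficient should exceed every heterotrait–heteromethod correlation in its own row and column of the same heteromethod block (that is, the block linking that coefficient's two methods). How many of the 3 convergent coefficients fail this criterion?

1

Checking each validity diagonal entry against its comparison values:
TA (methods 1·2): 0.44 vs {0.20, 0.04, 0.44, 0.30} → fail.
TB (methods 1·2): 0.36 vs {0.04, 0.20, 0.10, 0.18} → pass.
TC (methods 1·2): 0.70 vs {0.30, 0.44, 0.18, 0.10} → pass.
1 of 3 fail.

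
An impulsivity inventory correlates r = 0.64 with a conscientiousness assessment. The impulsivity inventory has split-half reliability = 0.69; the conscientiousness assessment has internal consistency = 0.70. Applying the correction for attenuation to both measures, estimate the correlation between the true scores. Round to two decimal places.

0.92

r_true = r_obs / √(r_xx · r_yy) = 0.64 / √(0.69 × 0.70) = 0.64 / √0.4830 = 0.64 / 0.6950 ≈ 0.92.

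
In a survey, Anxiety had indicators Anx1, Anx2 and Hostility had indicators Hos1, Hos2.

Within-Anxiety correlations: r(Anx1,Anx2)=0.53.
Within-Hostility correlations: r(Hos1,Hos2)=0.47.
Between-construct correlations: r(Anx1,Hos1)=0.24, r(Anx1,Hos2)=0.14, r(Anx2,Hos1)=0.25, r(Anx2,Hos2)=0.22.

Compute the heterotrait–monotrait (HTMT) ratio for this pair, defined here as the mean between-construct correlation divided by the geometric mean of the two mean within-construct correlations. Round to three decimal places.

Mean between = 0.85/4 = 0.2125.
Mean within-Anx = 0.53/1 = 0.5300; mean within-Hos = 0.47/1 = 0.4700.
Geometric mean = √(0.5300 × 0.4700) = 0.4991.
HTMT = 0.2125 / 0.4991 = 0.426.

0.426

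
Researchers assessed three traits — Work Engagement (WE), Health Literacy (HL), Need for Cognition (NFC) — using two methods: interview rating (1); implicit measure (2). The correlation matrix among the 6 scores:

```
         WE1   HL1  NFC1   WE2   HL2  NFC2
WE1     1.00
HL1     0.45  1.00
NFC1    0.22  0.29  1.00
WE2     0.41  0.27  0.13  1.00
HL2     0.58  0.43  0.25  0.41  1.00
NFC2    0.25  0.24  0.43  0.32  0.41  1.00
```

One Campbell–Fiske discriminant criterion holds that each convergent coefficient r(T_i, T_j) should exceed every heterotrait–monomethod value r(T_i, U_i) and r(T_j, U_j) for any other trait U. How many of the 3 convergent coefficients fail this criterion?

Checking each validity diagonal entry against its comparison values:
WE (methods 1·2): 0.41 vs {0.45, 0.41, 0.22, 0.32} → fail.
HL (methods 1·2): 0.43 vs {0.45, 0.41, 0.29, 0.41} → fail.
NFC (methods 1·2): 0.43 vs {0.22, 0.32, 0.29, 0.41} → pass.
2 of 3 fail.

2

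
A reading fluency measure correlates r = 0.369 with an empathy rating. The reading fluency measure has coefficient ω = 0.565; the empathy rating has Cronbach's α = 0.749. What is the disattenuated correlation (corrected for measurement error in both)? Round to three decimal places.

0.567

r_true = r_obs / √(r_xx · r_yy) = 0.369 / √(0.565 × 0.749) = 0.369 / √0.423185 = 0.369 / 0.6505 ≈ 0.567.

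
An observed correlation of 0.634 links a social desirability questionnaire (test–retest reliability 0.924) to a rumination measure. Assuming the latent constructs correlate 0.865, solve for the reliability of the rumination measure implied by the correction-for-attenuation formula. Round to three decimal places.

r_true = r_obs / √(r_xx · r_yy) ⇒ 0.865 = 0.634 / √(0.924 · r_yy).
√(0.924 · r_yy) = 0.634 / 0.865 = 0.7329; 0.924 · r_yy = 0.5371; r_yy = 0.5371 / 0.924 ≈ 0.581.

0.581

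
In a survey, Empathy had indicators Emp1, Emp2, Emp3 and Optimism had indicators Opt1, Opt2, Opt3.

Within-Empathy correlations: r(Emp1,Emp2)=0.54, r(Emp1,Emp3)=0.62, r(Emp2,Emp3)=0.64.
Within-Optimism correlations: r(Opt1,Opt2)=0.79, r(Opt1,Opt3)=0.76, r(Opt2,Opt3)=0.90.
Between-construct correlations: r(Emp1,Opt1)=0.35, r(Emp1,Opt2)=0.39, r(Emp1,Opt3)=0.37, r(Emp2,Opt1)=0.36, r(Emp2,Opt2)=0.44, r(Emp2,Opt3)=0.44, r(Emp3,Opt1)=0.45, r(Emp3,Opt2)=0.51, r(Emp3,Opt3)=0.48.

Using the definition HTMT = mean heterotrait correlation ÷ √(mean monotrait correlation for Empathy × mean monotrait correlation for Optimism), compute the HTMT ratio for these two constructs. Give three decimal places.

Mean heterotrait r = 3.79/9 = 0.4211.
Mean within-Emp = 1.80/3 = 0.6000; mean within-Opt = 2.45/3 = 0.8167.
Geometric mean = √(0.6000 × 0.8167) = 0.7000.
HTMT = 0.4211 / 0.7000 = 0.602.

0.602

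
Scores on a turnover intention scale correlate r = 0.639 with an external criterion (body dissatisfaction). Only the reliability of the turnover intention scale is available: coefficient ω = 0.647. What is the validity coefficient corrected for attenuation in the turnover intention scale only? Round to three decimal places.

0.794

Single correction: r_c = r_obs / √r_xx = 0.639 / √0.647 = 0.639 / 0.8044 ≈ 0.794.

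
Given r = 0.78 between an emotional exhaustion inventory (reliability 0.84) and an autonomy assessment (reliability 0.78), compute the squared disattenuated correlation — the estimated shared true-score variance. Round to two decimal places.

Disattenuated r = 0.78 / √(0.84 × 0.78) = 0.78 / 0.8094 = 0.9637.
Shared true-score variance = 0.9637² = 0.9287 ≈ 0.93.

0.93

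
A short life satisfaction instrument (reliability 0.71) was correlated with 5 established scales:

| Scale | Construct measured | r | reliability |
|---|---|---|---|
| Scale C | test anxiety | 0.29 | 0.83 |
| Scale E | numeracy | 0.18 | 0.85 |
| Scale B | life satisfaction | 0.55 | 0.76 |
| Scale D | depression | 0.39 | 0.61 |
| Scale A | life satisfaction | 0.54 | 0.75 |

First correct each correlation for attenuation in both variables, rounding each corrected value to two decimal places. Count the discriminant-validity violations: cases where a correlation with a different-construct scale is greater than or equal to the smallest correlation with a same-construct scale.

Disattenuated r (r / √(r_scale · r_new)):
  Scale C (disc): 0.29 / √(0.83·0.71) = 0.38
  Scale E (disc): 0.18 / √(0.85·0.71) = 0.23
  Scale B (conv): 0.55 / √(0.76·0.71) = 0.75
  Scale D (disc): 0.39 / √(0.61·0.71) = 0.59
  Scale A (conv): 0.54 / √(0.75·0.71) = 0.74
Smallest convergent = 0.74. Discriminant values: 0.38, 0.23, 0.59; count ≥ 0.74 → 0.

0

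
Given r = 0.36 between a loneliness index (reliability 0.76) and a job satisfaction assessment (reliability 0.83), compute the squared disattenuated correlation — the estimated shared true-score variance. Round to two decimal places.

0.21

Disattenuated r = 0.36 / √(0.76 × 0.83) = 0.36 / 0.7942 = 0.4533.
Shared true-score variance = 0.4533² = 0.2055 ≈ 0.21.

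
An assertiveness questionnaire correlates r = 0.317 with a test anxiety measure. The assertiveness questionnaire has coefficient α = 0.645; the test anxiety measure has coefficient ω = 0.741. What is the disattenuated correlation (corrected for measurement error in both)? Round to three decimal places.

0.459

r_true = r_obs / √(r_xx · r_yy) = 0.317 / √(0.645 × 0.741) = 0.317 / √0.477945 = 0.317 / 0.6913 ≈ 0.459.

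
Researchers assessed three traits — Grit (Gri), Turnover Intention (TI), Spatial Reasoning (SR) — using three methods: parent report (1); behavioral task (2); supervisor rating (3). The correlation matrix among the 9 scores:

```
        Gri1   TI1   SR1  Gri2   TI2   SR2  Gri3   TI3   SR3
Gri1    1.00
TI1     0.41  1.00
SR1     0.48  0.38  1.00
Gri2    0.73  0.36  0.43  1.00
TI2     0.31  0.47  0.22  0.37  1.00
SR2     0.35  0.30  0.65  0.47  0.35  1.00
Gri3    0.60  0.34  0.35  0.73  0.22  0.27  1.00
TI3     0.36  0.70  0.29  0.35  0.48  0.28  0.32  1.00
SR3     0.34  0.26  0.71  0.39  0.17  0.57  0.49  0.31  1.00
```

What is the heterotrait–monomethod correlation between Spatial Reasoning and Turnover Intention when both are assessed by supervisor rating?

Different traits, same method: r(SR3, TI3) = 0.31.

0.31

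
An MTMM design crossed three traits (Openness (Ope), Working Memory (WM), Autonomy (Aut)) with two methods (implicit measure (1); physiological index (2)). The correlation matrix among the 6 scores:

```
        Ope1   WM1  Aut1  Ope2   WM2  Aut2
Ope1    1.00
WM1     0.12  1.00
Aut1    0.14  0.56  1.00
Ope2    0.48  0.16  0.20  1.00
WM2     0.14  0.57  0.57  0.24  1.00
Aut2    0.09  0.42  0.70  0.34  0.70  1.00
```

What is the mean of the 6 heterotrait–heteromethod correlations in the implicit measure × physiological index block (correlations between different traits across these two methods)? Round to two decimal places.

0.26

HTHM values (method 1 × method 2): 0.14, 0.09, 0.16, 0.42, 0.20, 0.57; mean = 1.58/6 = 0.26.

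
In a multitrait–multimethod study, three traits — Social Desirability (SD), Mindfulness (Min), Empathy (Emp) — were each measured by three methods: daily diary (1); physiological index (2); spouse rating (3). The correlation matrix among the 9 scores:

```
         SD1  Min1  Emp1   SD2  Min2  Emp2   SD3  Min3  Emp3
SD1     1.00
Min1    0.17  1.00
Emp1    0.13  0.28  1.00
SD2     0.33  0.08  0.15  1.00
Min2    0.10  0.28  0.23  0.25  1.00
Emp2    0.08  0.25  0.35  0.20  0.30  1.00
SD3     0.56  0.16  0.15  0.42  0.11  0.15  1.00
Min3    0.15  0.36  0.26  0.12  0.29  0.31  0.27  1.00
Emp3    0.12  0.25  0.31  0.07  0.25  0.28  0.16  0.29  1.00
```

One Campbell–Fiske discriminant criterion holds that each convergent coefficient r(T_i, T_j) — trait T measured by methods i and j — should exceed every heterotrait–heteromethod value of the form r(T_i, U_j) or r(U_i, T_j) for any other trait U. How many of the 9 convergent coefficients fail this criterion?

2

Each convergent coefficient versus the relevant comparison correlations:
SD (methods 1·2): 0.33 vs {0.10, 0.08, 0.08, 0.15} → pass.
SD (methods 1·3): 0.56 vs {0.15, 0.16, 0.12, 0.15} → pass.
SD (methods 2·3): 0.42 vs {0.12, 0.11, 0.07, 0.15} → pass.
Min (methods 1·2): 0.28 vs {0.08, 0.10, 0.25, 0.23} → pass.
Min (methods 1·3): 0.36 vs {0.16, 0.15, 0.25, 0.26} → pass.
Min (methods 2·3): 0.29 vs {0.11, 0.12, 0.25, 0.31} → fail.
Emp (methods 1·2): 0.35 vs {0.15, 0.08, 0.23, 0.25} → pass.
Emp (methods 1·3): 0.31 vs {0.15, 0.12, 0.26, 0.25} → pass.
Emp (methods 2·3): 0.28 vs {0.15, 0.07, 0.31, 0.25} → fail.
2 of 9 fail.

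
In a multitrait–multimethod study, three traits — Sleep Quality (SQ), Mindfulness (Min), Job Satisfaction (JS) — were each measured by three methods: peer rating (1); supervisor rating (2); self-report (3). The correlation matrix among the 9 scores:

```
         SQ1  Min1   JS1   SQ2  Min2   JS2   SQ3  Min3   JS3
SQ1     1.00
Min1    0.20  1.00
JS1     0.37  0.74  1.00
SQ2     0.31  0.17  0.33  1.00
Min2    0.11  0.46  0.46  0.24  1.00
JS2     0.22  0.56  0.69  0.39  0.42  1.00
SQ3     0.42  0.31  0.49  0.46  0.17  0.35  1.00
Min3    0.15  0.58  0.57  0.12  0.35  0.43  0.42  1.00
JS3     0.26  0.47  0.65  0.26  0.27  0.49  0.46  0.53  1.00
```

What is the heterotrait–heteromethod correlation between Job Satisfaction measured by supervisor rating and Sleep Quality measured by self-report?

0.35

Different traits and methods: r(JS2, SQ3) = 0.35.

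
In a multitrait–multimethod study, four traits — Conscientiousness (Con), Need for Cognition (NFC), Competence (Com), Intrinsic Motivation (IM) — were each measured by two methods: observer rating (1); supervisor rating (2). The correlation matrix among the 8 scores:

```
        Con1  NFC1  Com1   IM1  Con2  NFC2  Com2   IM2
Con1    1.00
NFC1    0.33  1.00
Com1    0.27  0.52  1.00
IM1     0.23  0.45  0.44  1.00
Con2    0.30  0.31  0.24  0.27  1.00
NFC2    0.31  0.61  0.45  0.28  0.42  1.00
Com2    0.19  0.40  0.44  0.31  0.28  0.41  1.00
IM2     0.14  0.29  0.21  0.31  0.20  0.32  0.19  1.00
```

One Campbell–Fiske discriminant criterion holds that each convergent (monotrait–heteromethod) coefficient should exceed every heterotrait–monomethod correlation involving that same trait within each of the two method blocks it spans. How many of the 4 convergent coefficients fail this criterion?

Checking each validity diagonal entry against its comparison values:
Con (methods 1·2): 0.30 vs {0.33, 0.42, 0.27, 0.28, 0.23, 0.20} → fail.
NFC (methods 1·2): 0.61 vs {0.33, 0.42, 0.52, 0.41, 0.45, 0.32} → pass.
Com (methods 1·2): 0.44 vs {0.27, 0.28, 0.52, 0.41, 0.44, 0.19} → fail.
IM (methods 1·2): 0.31 vs {0.23, 0.20, 0.45, 0.32, 0.44, 0.19} → fail.
3 of 4 fail.

3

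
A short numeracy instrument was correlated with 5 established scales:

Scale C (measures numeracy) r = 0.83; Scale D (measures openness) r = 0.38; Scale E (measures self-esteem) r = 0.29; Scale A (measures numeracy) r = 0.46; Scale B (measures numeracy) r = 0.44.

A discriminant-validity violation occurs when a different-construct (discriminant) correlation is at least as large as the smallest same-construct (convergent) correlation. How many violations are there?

0

Convergent (same construct = numeracy): Scale C, Scale A, Scale B.
Smallest convergent = 0.44. Discriminant values: 0.38, 0.29; count ≥ 0.44 → 0.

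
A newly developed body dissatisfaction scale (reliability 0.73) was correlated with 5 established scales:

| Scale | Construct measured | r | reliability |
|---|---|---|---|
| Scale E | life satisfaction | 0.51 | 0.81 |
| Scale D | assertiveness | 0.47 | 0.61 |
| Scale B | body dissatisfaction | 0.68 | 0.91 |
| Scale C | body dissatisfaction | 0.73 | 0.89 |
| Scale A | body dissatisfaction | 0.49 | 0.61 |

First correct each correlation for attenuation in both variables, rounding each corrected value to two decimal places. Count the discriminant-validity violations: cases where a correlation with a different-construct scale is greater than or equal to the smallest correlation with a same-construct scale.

0

Disattenuated r (r / √(r_scale · r_new)):
  Scale E (disc): 0.51 / √(0.81·0.73) = 0.66
  Scale D (disc): 0.47 / √(0.61·0.73) = 0.70
  Scale B (conv): 0.68 / √(0.91·0.73) = 0.83
  Scale C (conv): 0.73 / √(0.89·0.73) = 0.91
  Scale A (conv): 0.49 / √(0.61·0.73) = 0.73
Smallest convergent = 0.73. Discriminant values: 0.66, 0.70; count ≥ 0.73 → 0.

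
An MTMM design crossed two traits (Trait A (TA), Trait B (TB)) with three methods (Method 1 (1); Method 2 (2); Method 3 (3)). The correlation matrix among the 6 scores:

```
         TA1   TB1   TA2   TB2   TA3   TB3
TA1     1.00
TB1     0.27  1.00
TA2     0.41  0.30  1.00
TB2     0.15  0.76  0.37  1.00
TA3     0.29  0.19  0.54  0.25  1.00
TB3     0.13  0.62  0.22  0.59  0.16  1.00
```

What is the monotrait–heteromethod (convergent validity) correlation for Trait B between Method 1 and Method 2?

Same trait (TB), different methods: r(TB1, TB2) = 0.76.

0.76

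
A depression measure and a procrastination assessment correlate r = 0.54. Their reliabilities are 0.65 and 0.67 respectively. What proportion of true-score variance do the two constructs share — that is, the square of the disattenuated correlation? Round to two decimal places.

0.67

Disattenuated r = 0.54 / √(0.65 × 0.67) = 0.54 / 0.6599 = 0.8183.
Shared true-score variance = 0.8183² = 0.6696 ≈ 0.67.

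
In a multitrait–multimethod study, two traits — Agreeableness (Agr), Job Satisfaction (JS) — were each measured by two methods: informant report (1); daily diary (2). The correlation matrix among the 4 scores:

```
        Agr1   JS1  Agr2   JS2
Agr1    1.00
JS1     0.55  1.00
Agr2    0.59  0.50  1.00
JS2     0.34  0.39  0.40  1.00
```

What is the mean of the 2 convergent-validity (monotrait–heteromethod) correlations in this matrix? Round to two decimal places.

Convergent values: 0.59, 0.39; mean = 0.98/2 = 0.49.

0.49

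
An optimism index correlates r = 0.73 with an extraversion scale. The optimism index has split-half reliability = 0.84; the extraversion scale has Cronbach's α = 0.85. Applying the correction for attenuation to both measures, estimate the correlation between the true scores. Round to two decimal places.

0.86

r_true = r_obs / √(r_xx · r_yy) = 0.73 / √(0.84 × 0.85) = 0.73 / √0.7140 = 0.73 / 0.8450 ≈ 0.86.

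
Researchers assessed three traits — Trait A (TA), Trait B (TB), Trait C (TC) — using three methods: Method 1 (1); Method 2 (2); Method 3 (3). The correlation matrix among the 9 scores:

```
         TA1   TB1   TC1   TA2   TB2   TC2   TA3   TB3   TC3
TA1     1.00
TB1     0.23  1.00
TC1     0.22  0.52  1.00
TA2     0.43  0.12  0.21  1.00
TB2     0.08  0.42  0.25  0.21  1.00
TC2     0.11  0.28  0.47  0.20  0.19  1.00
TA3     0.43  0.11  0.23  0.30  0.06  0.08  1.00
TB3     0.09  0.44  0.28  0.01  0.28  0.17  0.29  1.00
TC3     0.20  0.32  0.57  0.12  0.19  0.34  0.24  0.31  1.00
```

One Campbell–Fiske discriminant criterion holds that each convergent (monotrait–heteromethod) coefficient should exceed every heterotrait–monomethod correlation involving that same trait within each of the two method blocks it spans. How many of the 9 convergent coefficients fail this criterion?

Each convergent coefficient versus the relevant comparison correlations:
TA (methods 1·2): 0.43 vs {0.23, 0.21, 0.22, 0.20} → pass.
TA (methods 1·3): 0.43 vs {0.23, 0.29, 0.22, 0.24} → pass.
TA (methods 2·3): 0.30 vs {0.21, 0.29, 0.20, 0.24} → pass.
TB (methods 1·2): 0.42 vs {0.23, 0.21, 0.52, 0.19} → fail.
TB (methods 1·3): 0.44 vs {0.23, 0.29, 0.52, 0.31} → fail.
TB (methods 2·3): 0.28 vs {0.21, 0.29, 0.19, 0.31} → fail.
TC (methods 1·2): 0.47 vs {0.22, 0.20, 0.52, 0.19} → fail.
TC (methods 1·3): 0.57 vs {0.22, 0.24, 0.52, 0.31} → pass.
TC (methods 2·3): 0.34 vs {0.20, 0.24, 0.19, 0.31} → pass.
4 of 9 fail.

4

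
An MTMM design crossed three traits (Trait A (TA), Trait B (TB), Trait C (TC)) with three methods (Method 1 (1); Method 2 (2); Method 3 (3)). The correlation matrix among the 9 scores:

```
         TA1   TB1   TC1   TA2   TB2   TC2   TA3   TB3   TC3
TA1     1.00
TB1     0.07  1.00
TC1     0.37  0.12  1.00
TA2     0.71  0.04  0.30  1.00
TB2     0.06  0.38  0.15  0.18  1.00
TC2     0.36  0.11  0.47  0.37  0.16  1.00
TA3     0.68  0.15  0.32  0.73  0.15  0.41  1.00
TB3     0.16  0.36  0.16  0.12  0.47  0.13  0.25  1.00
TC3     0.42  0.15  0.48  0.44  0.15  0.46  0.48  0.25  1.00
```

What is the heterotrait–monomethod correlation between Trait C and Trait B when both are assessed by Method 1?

Different traits, same method: r(TC1, TB1) = 0.12.

0.12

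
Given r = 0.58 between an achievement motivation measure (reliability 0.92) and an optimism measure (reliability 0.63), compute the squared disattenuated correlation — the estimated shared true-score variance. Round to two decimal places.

Disattenuated r = 0.58 / √(0.92 × 0.63) = 0.58 / 0.7613 = 0.7619.
Shared true-score variance = 0.7619² = 0.5805 ≈ 0.58.

0.58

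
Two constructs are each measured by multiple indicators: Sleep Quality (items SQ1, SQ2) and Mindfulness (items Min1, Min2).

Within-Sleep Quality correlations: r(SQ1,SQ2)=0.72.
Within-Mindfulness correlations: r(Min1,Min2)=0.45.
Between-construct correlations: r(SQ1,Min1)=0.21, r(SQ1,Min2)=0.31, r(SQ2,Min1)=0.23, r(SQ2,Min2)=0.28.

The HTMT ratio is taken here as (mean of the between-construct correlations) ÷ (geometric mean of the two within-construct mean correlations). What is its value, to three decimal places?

Between-construct mean = 1.03/4 = 0.2575.
Mean within-SQ = 0.72/1 = 0.7200; mean within-Min = 0.45/1 = 0.4500.
Geometric mean = √(0.7200 × 0.4500) = 0.5692.
HTMT = 0.2575 / 0.5692 = 0.452.

0.452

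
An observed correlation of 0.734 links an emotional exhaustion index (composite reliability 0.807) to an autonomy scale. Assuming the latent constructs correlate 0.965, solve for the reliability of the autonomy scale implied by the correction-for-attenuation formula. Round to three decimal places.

0.717

r_true = r_obs / √(r_xx · r_yy) ⇒ 0.965 = 0.734 / √(0.807 · r_yy).
√(0.807 · r_yy) = 0.734 / 0.965 = 0.7606; 0.807 · r_yy = 0.5785; r_yy = 0.5785 / 0.807 ≈ 0.717.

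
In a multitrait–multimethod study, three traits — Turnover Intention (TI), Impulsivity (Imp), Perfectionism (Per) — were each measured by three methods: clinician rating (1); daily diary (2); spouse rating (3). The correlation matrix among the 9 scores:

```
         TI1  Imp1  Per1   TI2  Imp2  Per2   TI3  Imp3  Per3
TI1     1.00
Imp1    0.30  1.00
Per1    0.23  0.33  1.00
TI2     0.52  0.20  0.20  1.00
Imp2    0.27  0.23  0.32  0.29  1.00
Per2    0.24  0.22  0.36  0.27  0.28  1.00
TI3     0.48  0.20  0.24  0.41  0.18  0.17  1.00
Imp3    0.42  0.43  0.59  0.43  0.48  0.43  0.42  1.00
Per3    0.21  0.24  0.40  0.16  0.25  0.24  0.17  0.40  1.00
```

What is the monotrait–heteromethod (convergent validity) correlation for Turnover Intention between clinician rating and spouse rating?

0.48

Same trait (TI), different methods: r(TI1, TI3) = 0.48.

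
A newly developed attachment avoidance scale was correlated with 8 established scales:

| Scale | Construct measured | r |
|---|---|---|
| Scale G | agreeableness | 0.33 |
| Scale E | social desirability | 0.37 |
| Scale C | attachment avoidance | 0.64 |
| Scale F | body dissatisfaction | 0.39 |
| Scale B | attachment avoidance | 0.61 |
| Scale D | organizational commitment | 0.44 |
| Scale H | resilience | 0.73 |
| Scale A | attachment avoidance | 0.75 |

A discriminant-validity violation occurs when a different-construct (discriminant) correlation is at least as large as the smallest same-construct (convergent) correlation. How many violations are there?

1

Convergent (same construct = attachment avoidance): Scale C, Scale B, Scale A.
Smallest convergent = 0.61. Discriminant values: 0.33, 0.37, 0.39, 0.44, 0.73; count ≥ 0.61 → 1.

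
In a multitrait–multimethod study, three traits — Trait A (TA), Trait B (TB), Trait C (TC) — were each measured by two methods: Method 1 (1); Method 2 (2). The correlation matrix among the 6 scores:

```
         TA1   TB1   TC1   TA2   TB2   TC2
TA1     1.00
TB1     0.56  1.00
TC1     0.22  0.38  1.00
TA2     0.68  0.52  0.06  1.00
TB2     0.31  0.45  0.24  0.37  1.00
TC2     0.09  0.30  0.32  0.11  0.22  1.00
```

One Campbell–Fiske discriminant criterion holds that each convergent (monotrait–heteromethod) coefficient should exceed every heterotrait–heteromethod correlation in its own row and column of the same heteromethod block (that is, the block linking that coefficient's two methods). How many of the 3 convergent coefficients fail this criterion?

1

Each convergent coefficient versus the relevant comparison correlations:
TA (methods 1·2): 0.68 vs {0.31, 0.52, 0.09, 0.06} → pass.
TB (methods 1·2): 0.45 vs {0.52, 0.31, 0.30, 0.24} → fail.
TC (methods 1·2): 0.32 vs {0.06, 0.09, 0.24, 0.30} → pass.
1 of 3 fail.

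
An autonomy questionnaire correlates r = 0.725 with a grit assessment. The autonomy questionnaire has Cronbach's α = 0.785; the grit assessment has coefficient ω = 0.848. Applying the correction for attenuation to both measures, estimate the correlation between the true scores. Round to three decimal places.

0.889

r_true = r_obs / √(r_xx · r_yy) = 0.725 / √(0.785 × 0.848) = 0.725 / √0.665680 = 0.725 / 0.8159 ≈ 0.889.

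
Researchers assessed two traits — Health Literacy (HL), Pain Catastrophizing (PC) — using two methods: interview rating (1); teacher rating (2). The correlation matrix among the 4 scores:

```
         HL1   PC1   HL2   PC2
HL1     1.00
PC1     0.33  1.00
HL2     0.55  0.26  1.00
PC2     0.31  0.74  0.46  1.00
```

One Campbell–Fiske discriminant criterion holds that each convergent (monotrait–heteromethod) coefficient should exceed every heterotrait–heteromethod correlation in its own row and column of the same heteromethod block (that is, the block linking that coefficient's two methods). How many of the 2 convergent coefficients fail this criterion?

Convergent coefficients and their comparison sets:
HL (methods 1·2): 0.55 vs {0.31, 0.26} → pass.
PC (methods 1·2): 0.74 vs {0.26, 0.31} → pass.
0 of 2 fail.

0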